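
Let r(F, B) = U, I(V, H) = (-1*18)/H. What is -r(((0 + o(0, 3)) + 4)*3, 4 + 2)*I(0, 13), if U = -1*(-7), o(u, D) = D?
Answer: 126/13 ≈ 9.6923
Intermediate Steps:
I(V, H) = -18/H
U = 7
r(F, B) = 7
-r(((0 + o(0, 3)) + 4)*3, 4 + 2)*I(0, 13) = -7*(-18/13) = -7*(-18*1/13) = -7*(-18)/13 = -1*(-126/13) = 126/13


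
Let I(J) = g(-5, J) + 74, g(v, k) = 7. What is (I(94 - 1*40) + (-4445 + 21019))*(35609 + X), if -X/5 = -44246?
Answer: 4277653545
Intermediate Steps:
X = 221230 (X = -5*(-44246) = 221230)
I(J) = 81 (I(J) = 7 + 74 = 81)
(I(94 - 1*40) + (-4445 + 21019))*(35609 + X) = (81 + (-4445 + 21019))*(35609 + 221230) = (81 + 16574)*256839 = 16655*256839 = 4277653545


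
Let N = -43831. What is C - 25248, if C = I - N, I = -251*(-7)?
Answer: 20340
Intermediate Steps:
I = 1757
C = 45588 (C = 1757 - 1*(-43831) = 1757 + 43831 = 45588)
C - 25248 = 45588 - 25248 = 20340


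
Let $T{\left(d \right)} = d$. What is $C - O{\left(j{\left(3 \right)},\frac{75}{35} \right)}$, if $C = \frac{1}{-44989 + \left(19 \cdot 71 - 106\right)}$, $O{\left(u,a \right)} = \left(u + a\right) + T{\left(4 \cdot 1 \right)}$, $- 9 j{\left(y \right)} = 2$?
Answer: $- \frac{5439107}{918666} \approx -5.9207$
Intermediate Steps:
$j{\left(y \right)} = - \frac{2}{9}$ ($j{\left(y \right)} = \left(- \frac{1}{9}\right) 2 = - \frac{2}{9}$)
$O{\left(u,a \right)} = 4 + a + u$ ($O{\left(u,a \right)} = \left(u + a\right) + 4 \cdot 1 = \left(a + u\right) + 4 = 4 + a + u$)
$C = - \frac{1}{43746}$ ($C = \frac{1}{-44989 + \left(1349 - 106\right)} = \frac{1}{-44989 + 1243} = \frac{1}{-43746} = - \frac{1}{43746} \approx -2.2859 \cdot 10^{-5}$)
$C - O{\left(j{\left(3 \right)},\frac{75}{35} \right)} = - \frac{1}{43746} - \left(4 + \frac{75}{35} - \frac{2}{9}\right) = - \frac{1}{43746} - \left(4 + 75 \cdot \frac{1}{35} - \frac{2}{9}\right) = - \frac{1}{43746} - \left(4 + \frac{15}{7} - \frac{2}{9}\right) = - \frac{1}{43746} - \frac{373}{63} = - \frac{5439107}{918666}$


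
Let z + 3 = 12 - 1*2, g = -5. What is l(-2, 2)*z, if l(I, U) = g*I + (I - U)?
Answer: 42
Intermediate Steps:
l(I, U) = -U - 4*I (l(I, U) = -5*I + (I - U) = -U - 4*I)
z = 7 (z = -3 + (12 - 1*2) = -3 + (12 - 2) = -3 + 10 = 7)
l(-2, 2)*z = (-1*2 - 4*(-2))*7 = (-2 + 8)*7 = 6*7 = 42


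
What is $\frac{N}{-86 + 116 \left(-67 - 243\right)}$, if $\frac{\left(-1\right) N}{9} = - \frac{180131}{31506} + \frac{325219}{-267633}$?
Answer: $- \frac{19485116579}{11257092770804} \approx -0.0017309$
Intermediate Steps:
$N = \frac{19485116579}{312297974}$ ($N = - 9 \left(- \frac{180131}{31506} + \frac{325219}{-267633}\right) = - 9 \left(\left(-180131\right) \frac{1}{31506} + 325219 \left(- \frac{1}{267633}\right)\right) = - 9 \left(- \frac{180131}{31506} - \frac{325219}{267633}\right) = \left(-9\right) \left(- \frac{19485116579}{2810681766}\right) = \frac{19485116579}{312297974} \approx 62.393$)
$\frac{N}{-86 + 116 \left(-67 - 243\right)} = \frac{19485116579}{312297974 \left(-86 + 116 \left(-67 - 243\right)\right)} = \frac{19485116579}{312297974 \left(-86 + 116 \left(-310\right)\right)} = \frac{19485116579}{312297974 \left(-86 - 35960\right)} = \frac{19485116579}{312297974 \left(-36046\right)} = \frac{19485116579}{312297974} \left(- \frac{1}{36046}\right) = - \frac{19485116579}{11257092770804}$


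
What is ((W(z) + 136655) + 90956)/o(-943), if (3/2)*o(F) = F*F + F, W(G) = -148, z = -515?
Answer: 227463/592204 ≈ 0.38410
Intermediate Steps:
o(F) = 2*F/3 + 2*F**2/3 (o(F) = 2*(F*F + F)/3 = 2*(F**2 + F)/3 = 2*(F + F**2)/3 = 2*F/3 + 2*F**2/3)
((W(z) + 136655) + 90956)/o(-943) = ((-148 + 136655) + 90956)/(((2/3)*(-943)*(1 - 943))) = (136507 + 90956)/(((2/3)*(-943)*(-942))) = 227463/592204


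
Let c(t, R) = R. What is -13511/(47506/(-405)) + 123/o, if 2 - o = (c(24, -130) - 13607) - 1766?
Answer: 84848505513/736580530 ≈ 115.19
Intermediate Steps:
o = 15505 (o = 2 - ((-130 - 13607) - 1766) = 2 - (-13737 - 1766) = 2 - 1*(-15503) = 2 + 15503 = 15505)
-13511/(47506/(-405)) + 123/o = -13511/(47506/(-405)) + 123/15505 = -13511/(47506*(-1/405)) + 123*(1/15505) = -13511/(-47506/405) + 123/15505 = -13511*(-405/47506) + 123/15505 = 5471955/47506 + 123/15505 = 84848505513/736580530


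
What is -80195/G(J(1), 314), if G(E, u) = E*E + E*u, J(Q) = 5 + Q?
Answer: -16039/384 ≈ -41.768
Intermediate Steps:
G(E, u) = E**2 + E*u
-80195/G(J(1), 314) = -80195*1/((5 + 1)*((5 + 1) + 314)) = -80195*1/(6*(6 + 314)) = -80195/(6*320) = -80195/1920 = -80195*1/1920 = -16039/384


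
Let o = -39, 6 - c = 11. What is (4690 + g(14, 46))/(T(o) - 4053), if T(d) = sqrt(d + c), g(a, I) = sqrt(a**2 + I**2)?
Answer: -19008570/16426853 - 137802*sqrt(2)/16426853 - 9380*I*sqrt(11)/16426853 - 68*I*sqrt(22)/16426853 ≈ -1.169 - 0.0019133*I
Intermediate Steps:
c = -5 (c = 6 - 1*11 = 6 - 11 = -5)
g(a, I) = sqrt(I**2 + a**2)
T(d) = sqrt(-5 + d) (T(d) = sqrt(d - 5) = sqrt(-5 + d))
(4690 + g(14, 46))/(T(o) - 4053) = (4690 + sqrt(46**2 + 14**2))/(sqrt(-5 - 39) - 4053) = (4690 + sqrt(2116 + 196))/(sqrt(-44) - 4053) = (4690 + sqrt(2312))/(2*I*sqrt(11) - 4053) = (4690 + 34*sqrt(2))/(-4053 + 2*I*sqrt(11))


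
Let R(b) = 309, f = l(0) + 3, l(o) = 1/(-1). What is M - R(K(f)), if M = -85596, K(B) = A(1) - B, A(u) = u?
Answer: -85905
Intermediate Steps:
l(o) = -1
f = 2 (f = -1 + 3 = 2)
K(B) = 1 - B
M - R(K(f)) = -85596 - 1*309 = -85596 - 309 = -85905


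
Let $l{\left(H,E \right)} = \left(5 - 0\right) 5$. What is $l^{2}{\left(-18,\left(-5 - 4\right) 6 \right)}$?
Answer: $625$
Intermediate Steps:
$l{\left(H,E \right)} = 25$ ($l{\left(H,E \right)} = \left(5 + 0\right) 5 = 5 \cdot 5 = 25$)
$l^{2}{\left(-18,\left(-5 - 4\right) 6 \right)} = 25^{2} = 625$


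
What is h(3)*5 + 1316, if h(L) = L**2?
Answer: 1361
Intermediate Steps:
h(3)*5 + 1316 = 3**2*5 + 1316 = 9*5 + 1316 = 45 + 1316 = 1361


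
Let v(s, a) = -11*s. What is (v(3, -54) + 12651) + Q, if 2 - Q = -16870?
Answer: 29490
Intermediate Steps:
Q = 16872 (Q = 2 - 1*(-16870) = 2 + 16870 = 16872)
(v(3, -54) + 12651) + Q = (-11*3 + 12651) + 16872 = (-33 + 12651) + 16872 = 12618 + 16872 = 29490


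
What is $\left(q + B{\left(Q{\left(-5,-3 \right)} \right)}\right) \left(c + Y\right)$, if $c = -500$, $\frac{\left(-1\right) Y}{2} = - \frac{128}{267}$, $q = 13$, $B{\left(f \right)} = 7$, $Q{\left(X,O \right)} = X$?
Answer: $- \frac{2664880}{267} \approx -9980.8$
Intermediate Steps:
$Y = \frac{256}{267}$ ($Y = - 2 \left(- \frac{128}{267}\right) = - 2 \left(\left(-128\right) \frac{1}{267}\right) = \left(-2\right) \left(- \frac{128}{267}\right) = \frac{256}{267} \approx 0.9588$)
$\left(q + B{\left(Q{\left(-5,-3 \right)} \right)}\right) \left(c + Y\right) = \left(13 + 7\right) \left(-500 + \frac{256}{267}\right) = 20 \left(- \frac{133244}{267}\right) = - \frac{2664880}{267}$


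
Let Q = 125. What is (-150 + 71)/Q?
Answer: -79/125 ≈ -0.63200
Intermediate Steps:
(-150 + 71)/Q = (-150 + 71)/125 = -79*1/125 = -79/125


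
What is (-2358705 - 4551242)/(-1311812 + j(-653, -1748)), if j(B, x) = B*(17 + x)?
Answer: 6909947/181469 ≈ 38.078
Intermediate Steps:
(-2358705 - 4551242)/(-1311812 + j(-653, -1748)) = (-2358705 - 4551242)/(-1311812 - 653*(17 - 1748)) = -6909947/(-1311812 - 653*(-1731)) = -6909947/(-1311812 + 1130343) = -6909947/(-181469) = -6909947*(-1/181469) = 6909947/181469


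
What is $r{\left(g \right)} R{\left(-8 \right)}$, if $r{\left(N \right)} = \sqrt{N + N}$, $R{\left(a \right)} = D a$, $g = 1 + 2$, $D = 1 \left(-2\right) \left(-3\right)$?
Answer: $- 48 \sqrt{6} \approx -117.58$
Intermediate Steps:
$D = 6$ ($D = \left(-2\right) \left(-3\right) = 6$)
$g = 3$
$R{\left(a \right)} = 6 a$
$r{\left(N \right)} = \sqrt{2} \sqrt{N}$ ($r{\left(N \right)} = \sqrt{2 N} = \sqrt{2} \sqrt{N}$)
$r{\left(g \right)} R{\left(-8 \right)} = \sqrt{2} \sqrt{3} \cdot 6 \left(-8\right) = \sqrt{6} \left(-48\right) = - 48 \sqrt{6}$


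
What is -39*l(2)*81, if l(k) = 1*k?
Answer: -6318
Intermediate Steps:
l(k) = k
-39*l(2)*81 = -39*2*81 = -78*81 = -6318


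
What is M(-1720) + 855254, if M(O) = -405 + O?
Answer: 853129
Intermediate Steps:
M(-1720) + 855254 = (-405 - 1720) + 855254 = -2125 + 855254 = 853129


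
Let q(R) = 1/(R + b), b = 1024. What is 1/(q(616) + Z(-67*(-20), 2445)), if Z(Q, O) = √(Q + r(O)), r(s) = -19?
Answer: -1640/3552961599 + 2689600*√1321/3552961599 ≈ 0.027513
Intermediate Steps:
Z(Q, O) = √(-19 + Q) (Z(Q, O) = √(Q - 19) = √(-19 + Q))
q(R) = 1/(1024 + R) (q(R) = 1/(R + 1024) = 1/(1024 + R))
1/(q(616) + Z(-67*(-20), 2445)) = 1/(1/(1024 + 616) + √(-19 - 67*(-20))) = 1/(1/1640 + √(-19 + 1340)) = 1/(1/1640 + √1321)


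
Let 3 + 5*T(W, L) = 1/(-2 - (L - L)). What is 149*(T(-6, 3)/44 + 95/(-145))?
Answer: -1275887/12760 ≈ -99.991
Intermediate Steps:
T(W, L) = -7/10 (T(W, L) = -3/5 + 1/(5*(-2 - (L - L))) = -3/5 + 1/(5*(-2 - 1*0)) = -3/5 + 1/(5*(-2 + 0)) = -3/5 + (1/5)/(-2) = -3/5 + (1/5)*(-1/2) = -3/5 - 1/10 = -7/10)
149*(T(-6, 3)/44 + 95/(-145)) = 149*(-7/10/44 + 95/(-145)) = 149*(-7/10*1/44 + 95*(-1/145)) = 149*(-7/440 - 19/29) = 149*(-8563/12760) = -1275887/12760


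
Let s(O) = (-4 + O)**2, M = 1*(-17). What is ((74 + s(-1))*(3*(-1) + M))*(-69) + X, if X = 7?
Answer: 136627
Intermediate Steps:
M = -17
((74 + s(-1))*(3*(-1) + M))*(-69) + X = ((74 + (-4 - 1)**2)*(3*(-1) - 17))*(-69) + 7 = ((74 + (-5)**2)*(-3 - 17))*(-69) + 7 = ((74 + 25)*(-20))*(-69) + 7 = (99*(-20))*(-69) + 7 = -1980*(-69) + 7 = 136620 + 7 = 136627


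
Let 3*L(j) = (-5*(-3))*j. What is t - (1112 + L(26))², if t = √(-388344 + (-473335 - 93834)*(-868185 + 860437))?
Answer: -1542564 + 2*√1098509267 ≈ -1.4763e+6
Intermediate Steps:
L(j) = 5*j (L(j) = ((-5*(-3))*j)/3 = (15*j)/3 = 5*j)
t = 2*√1098509267 (t = √(-388344 - 567169*(-7748)) = √(-388344 + 4394425412) = √4394037068 = 2*√1098509267 ≈ 66288.)
t - (1112 + L(26))² = 2*√1098509267 - (1112 + 5*26)² = 2*√1098509267 - (1112 + 130)² = 2*√1098509267 - 1*1242² = 2*√1098509267 - 1*1542564 = 2*√1098509267 - 1542564 = -1542564 + 2*√1098509267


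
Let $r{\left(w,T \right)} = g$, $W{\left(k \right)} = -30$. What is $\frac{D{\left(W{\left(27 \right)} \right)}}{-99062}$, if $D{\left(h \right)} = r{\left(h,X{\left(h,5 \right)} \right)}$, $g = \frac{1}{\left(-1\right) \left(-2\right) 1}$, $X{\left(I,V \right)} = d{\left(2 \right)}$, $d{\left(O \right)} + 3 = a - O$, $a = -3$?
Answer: $- \frac{1}{198124} \approx -5.0473 \cdot 10^{-6}$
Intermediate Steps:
$d{\left(O \right)} = -6 - O$ ($d{\left(O \right)} = -3 - \left(3 + O\right) = -6 - O$)
$X{\left(I,V \right)} = -8$ ($X{\left(I,V \right)} = -6 - 2 = -8$)
$g = \frac{1}{2}$ ($g = \frac{1}{2 \cdot 1} = \frac{1}{2} \approx 0.5$)
$r{\left(w,T \right)} = \frac{1}{2}$
$D{\left(h \right)} = \frac{1}{2}$
$\frac{D{\left(W{\left(27 \right)} \right)}}{-99062} = \frac{1}{2 \left(-99062\right)} = \frac{1}{2} \left(- \frac{1}{99062}\right) = - \frac{1}{198124}$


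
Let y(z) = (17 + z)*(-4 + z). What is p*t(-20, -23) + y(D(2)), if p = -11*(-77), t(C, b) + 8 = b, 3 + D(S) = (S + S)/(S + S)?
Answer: -26347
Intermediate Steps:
D(S) = -2 (D(S) = -3 + (S + S)/(S + S) = -3 + (2*S)/((2*S)) = -3 + (2*S)*(1/(2*S)) = -3 + 1 = -2)
t(C, b) = -8 + b
y(z) = (-4 + z)*(17 + z)
p = 847
p*t(-20, -23) + y(D(2)) = 847*(-8 - 23) + (-68 + (-2)² + 13*(-2)) = 847*(-31) + (-68 + 4 - 26) = -26257 - 90 = -26347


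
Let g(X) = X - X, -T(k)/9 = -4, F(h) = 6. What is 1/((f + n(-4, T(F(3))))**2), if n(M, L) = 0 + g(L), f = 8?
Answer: 1/64 ≈ 0.015625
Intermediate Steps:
T(k) = 36 (T(k) = -9*(-4) = 36)
g(X) = 0
n(M, L) = 0 (n(M, L) = 0 + 0 = 0)
1/((f + n(-4, T(F(3))))**2) = 1/((8 + 0)**2) = 1/(8**2) = 1/64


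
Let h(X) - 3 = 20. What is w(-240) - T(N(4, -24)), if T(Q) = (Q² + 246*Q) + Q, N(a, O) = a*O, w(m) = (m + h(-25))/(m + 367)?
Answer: 1840775/127 ≈ 14494.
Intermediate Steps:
h(X) = 23 (h(X) = 3 + 20 = 23)
w(m) = (23 + m)/(367 + m) (w(m) = (m + 23)/(m + 367) = (23 + m)/(367 + m))
N(a, O) = O*a
T(Q) = Q² + 247*Q
w(-240) - T(N(4, -24)) = (23 - 240)/(367 - 240) - (-24*4)*(247 - 24*4) = -217/127 - (-96)*(247 - 96) = (1/127)*(-217) - (-96)*151 = -217/127 - 1*(-14496) = -217/127 + 14496 = 1840775/127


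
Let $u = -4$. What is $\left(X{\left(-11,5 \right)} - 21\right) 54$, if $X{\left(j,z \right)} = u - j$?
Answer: $-756$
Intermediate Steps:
$X{\left(j,z \right)} = -4 - j$
$\left(X{\left(-11,5 \right)} - 21\right) 54 = \left(\left(-4 - -11\right) - 21\right) 54 = \left(\left(-4 + 11\right) - 21\right) 54 = \left(7 - 21\right) 54 = \left(-14\right) 54 = -756$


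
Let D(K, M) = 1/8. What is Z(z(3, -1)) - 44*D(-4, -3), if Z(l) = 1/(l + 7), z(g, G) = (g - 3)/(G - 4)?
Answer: -75/14 ≈ -5.3571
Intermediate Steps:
D(K, M) = 1/8
z(g, G) = (-3 + g)/(-4 + G)
Z(l) = 1/(7 + l)
Z(z(3, -1)) - 44*D(-4, -3) = 1/(7 + (-3 + 3)/(-4 - 1)) - 44*1/8 = 1/(7 + 0/(-5)) - 11/2 = 1/(7 - 1/5*0) - 11/2 = 1/(7 + 0) - 11/2 = 1/7 - 11/2 = -75/14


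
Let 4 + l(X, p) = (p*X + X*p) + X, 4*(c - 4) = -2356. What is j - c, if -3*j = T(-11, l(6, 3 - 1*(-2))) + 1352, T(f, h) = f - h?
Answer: 476/3 ≈ 158.67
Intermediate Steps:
c = -585 (c = 4 + (¼)*(-2356) = 4 - 589 = -585)
l(X, p) = -4 + X + 2*X*p (l(X, p) = -4 + ((p*X + X*p) + X) = -4 + ((X*p + X*p) + X) = -4 + (2*X*p + X) = -4 + (X + 2*X*p) = -4 + X + 2*X*p)
j = -1279/3 (j = -((-11 - (-4 + 6 + 2*6*(3 - 1*(-2)))) + 1352)/3 = -((-11 - (-4 + 6 + 2*6*(3 + 2))) + 1352)/3 = -((-11 - (-4 + 6 + 2*6*5)) + 1352)/3 = -((-11 - (-4 + 6 + 60)) + 1352)/3 = -((-11 - 1*62) + 1352)/3 = -((-11 - 62) + 1352)/3 = -(-73 + 1352)/3 = -⅓*1279 = -1279/3 ≈ -426.33)
j - c = -1279/3 - 1*(-585) = -1279/3 + 585 = 476/3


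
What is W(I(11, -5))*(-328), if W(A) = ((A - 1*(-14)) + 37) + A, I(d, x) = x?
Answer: -13448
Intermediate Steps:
W(A) = 51 + 2*A (W(A) = ((A + 14) + 37) + A = ((14 + A) + 37) + A = (51 + A) + A = 51 + 2*A)
W(I(11, -5))*(-328) = (51 + 2*(-5))*(-328) = (51 - 10)*(-328) = 41*(-328) = -13448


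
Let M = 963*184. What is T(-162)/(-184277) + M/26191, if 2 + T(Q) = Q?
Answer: 32656705508/4826398907 ≈ 6.7663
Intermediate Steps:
T(Q) = -2 + Q
M = 177192
T(-162)/(-184277) + M/26191 = (-2 - 162)/(-184277) + 177192/26191 = -164*(-1/184277) + 177192*(1/26191) = 164/184277 + 177192/26191 = 32656705508/4826398907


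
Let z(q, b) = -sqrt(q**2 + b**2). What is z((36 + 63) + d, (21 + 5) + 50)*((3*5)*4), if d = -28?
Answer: -60*sqrt(10817) ≈ -6240.3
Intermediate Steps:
z(q, b) = -sqrt(b**2 + q**2)
z((36 + 63) + d, (21 + 5) + 50)*((3*5)*4) = (-sqrt(((21 + 5) + 50)**2 + ((36 + 63) - 28)**2))*((3*5)*4) = (-sqrt((26 + 50)**2 + (99 - 28)**2))*(15*4) = -sqrt(76**2 + 71**2)*60 = -sqrt(5776 + 5041)*60 = -sqrt(10817)*60 = -60*sqrt(10817)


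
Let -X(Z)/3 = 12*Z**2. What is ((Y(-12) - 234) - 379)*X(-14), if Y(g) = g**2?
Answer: 3309264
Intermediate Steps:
X(Z) = -36*Z**2
((Y(-12) - 234) - 379)*X(-14) = (((-12)**2 - 234) - 379)*(-36*(-14)**2) = ((144 - 234) - 379)*(-36*196) = (-90 - 379)*(-7056) = -469*(-7056) = 3309264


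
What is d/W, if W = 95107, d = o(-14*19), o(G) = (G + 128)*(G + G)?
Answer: 73416/95107 ≈ 0.77193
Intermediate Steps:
o(G) = 2*G*(128 + G) (o(G) = (128 + G)*(2*G) = 2*G*(128 + G))
d = 73416 (d = 2*(-14*19)*(128 - 14*19) = 2*(-266)*(128 - 266) = 2*(-266)*(-138) = 73416)
d/W = 73416/95107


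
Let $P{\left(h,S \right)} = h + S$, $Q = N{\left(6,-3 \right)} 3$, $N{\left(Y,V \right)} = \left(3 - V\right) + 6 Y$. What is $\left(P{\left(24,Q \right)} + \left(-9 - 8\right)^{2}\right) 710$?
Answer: $311690$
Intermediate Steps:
$N{\left(Y,V \right)} = 3 - V + 6 Y$
$Q = 126$ ($Q = \left(3 - -3 + 6 \cdot 6\right) 3 = \left(3 + 3 + 36\right) 3 = 42 \cdot 3 = 126$)
$P{\left(h,S \right)} = S + h$
$\left(P{\left(24,Q \right)} + \left(-9 - 8\right)^{2}\right) 710 = \left(\left(126 + 24\right) + \left(-9 - 8\right)^{2}\right) 710 = \left(150 + \left(-17\right)^{2}\right) 710 = \left(150 + 289\right) 710 = 439 \cdot 710 = 311690$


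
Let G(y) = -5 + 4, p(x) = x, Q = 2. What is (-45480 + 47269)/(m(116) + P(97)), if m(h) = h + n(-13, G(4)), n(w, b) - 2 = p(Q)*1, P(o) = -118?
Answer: 1789/2 ≈ 894.50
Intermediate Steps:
G(y) = -1
n(w, b) = 4 (n(w, b) = 2 + 2*1 = 2 + 2 = 4)
m(h) = 4 + h (m(h) = h + 4 = 4 + h)
(-45480 + 47269)/(m(116) + P(97)) = (-45480 + 47269)/((4 + 116) - 118) = 1789/(120 - 118) = 1789/2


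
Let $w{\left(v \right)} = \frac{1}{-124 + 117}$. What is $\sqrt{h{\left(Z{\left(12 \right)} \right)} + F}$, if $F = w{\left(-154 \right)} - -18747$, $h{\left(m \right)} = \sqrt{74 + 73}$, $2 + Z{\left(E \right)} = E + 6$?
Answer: $\frac{\sqrt{918596 + 343 \sqrt{3}}}{7} \approx 136.96$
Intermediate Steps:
$Z{\left(E \right)} = 4 + E$ ($Z{\left(E \right)} = -2 + \left(E + 6\right) = -2 + \left(6 + E\right) = 4 + E$)
$h{\left(m \right)} = 7 \sqrt{3}$ ($h{\left(m \right)} = \sqrt{147} = 7 \sqrt{3}$)
$w{\left(v \right)} = - \frac{1}{7}$ ($w{\left(v \right)} = \frac{1}{-7} = - \frac{1}{7}$)
$F = \frac{131228}{7}$ ($F = - \frac{1}{7} - -18747 = - \frac{1}{7} + 18747 = \frac{131228}{7} \approx 18747.0$)
$\sqrt{h{\left(Z{\left(12 \right)} \right)} + F} = \sqrt{7 \sqrt{3} + \frac{131228}{7}} = \sqrt{\frac{131228}{7} + 7 \sqrt{3}}$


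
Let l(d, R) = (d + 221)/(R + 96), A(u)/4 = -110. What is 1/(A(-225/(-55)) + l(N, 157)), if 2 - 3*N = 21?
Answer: -33/14492 ≈ -0.0022771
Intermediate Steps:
N = -19/3 (N = ⅔ - ⅓*21 = ⅔ - 7 = -19/3 ≈ -6.3333)
A(u) = -440 (A(u) = 4*(-110) = -440)
l(d, R) = (221 + d)/(96 + R)
1/(A(-225/(-55)) + l(N, 157)) = 1/(-440 + (221 - 19/3)/(96 + 157)) = 1/(-440 + (644/3)/253) = 1/(-440 + (1/253)*(644/3)) = 1/(-440 + 28/33) = 1/(-14492/33) = -33/14492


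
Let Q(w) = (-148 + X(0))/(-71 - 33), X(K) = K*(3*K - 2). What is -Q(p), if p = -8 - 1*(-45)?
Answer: -37/26 ≈ -1.4231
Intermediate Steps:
X(K) = K*(-2 + 3*K)
p = 37 (p = -8 + 45 = 37)
Q(w) = 37/26 (Q(w) = (-148 + 0*(-2 + 3*0))/(-71 - 33) = (-148 + 0*(-2 + 0))/(-104) = (-148 + 0*(-2))*(-1/104) = (-148 + 0)*(-1/104) = -148*(-1/104) = 37/26)
-Q(p) = -1*37/26 = -37/26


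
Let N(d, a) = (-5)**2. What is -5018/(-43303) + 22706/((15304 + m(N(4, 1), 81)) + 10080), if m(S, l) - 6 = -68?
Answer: 42703989/42173791 ≈ 1.0126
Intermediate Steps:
N(d, a) = 25
m(S, l) = -62 (m(S, l) = 6 - 68 = -62)
-5018/(-43303) + 22706/((15304 + m(N(4, 1), 81)) + 10080) = -5018/(-43303) + 22706/((15304 - 62) + 10080) = -5018*(-1/43303) + 22706/(15242 + 10080) = 386/3331 + 22706/25322 = 386/3331 + 22706*(1/25322) = 386/3331 + 11353/12661 = 42703989/42173791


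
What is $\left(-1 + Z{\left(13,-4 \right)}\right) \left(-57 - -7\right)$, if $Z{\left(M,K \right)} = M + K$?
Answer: $-400$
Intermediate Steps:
$Z{\left(M,K \right)} = K + M$
$\left(-1 + Z{\left(13,-4 \right)}\right) \left(-57 - -7\right) = \left(-1 + \left(-4 + 13\right)\right) \left(-57 - -7\right) = \left(-1 + 9\right) \left(-57 + 7\right) = 8 \left(-50\right) = -400$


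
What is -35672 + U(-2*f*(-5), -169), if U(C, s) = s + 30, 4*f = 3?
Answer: -35811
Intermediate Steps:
f = ¾ (f = (¼)*3 = ¾ ≈ 0.75000)
U(C, s) = 30 + s
-35672 + U(-2*f*(-5), -169) = -35672 + (30 - 169) = -35672 - 139 = -35811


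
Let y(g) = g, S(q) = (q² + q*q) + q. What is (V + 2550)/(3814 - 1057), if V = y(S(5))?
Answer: 2605/2757 ≈ 0.94487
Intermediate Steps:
S(q) = q + 2*q² (S(q) = (q² + q²) + q = 2*q² + q = q + 2*q²)
V = 55 (V = 5*(1 + 2*5) = 5*(1 + 10) = 5*11 = 55)
(V + 2550)/(3814 - 1057) = (55 + 2550)/(3814 - 1057) = 2605/2757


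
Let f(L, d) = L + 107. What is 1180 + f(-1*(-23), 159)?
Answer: 1310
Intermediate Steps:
f(L, d) = 107 + L
1180 + f(-1*(-23), 159) = 1180 + (107 - 1*(-23)) = 1180 + (107 + 23) = 1180 + 130 = 1310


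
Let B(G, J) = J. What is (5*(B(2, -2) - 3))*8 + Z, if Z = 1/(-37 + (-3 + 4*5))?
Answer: -4001/20 ≈ -200.05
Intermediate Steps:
Z = -1/20 (Z = 1/(-37 + (-3 + 20)) = 1/(-37 + 17) = 1/(-20) = -1/20 ≈ -0.050000)
(5*(B(2, -2) - 3))*8 + Z = (5*(-2 - 3))*8 - 1/20 = (5*(-5))*8 - 1/20 = -25*8 - 1/20 = -200 - 1/20 = -4001/20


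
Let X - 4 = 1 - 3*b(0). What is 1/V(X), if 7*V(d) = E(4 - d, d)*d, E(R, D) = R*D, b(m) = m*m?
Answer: -7/25 ≈ -0.28000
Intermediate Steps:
b(m) = m²
E(R, D) = D*R
X = 5 (X = 4 + (1 - 3*0²) = 4 + (1 - 3*0) = 4 + (1 + 0) = 4 + 1 = 5)
V(d) = d²*(4 - d)/7 (V(d) = ((d*(4 - d))*d)/7 = (d²*(4 - d))/7 = d²*(4 - d)/7)
1/V(X) = 1/((⅐)*5²*(4 - 1*5)) = 1/((⅐)*25*(4 - 5)) = 1/((⅐)*25*(-1)) = 1/(-25/7) = -7/25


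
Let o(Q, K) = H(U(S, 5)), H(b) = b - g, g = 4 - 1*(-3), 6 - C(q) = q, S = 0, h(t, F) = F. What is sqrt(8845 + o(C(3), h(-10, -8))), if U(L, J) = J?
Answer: sqrt(8843) ≈ 94.037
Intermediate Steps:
C(q) = 6 - q
g = 7 (g = 4 + 3 = 7)
H(b) = -7 + b (H(b) = b - 1*7 = b - 7 = -7 + b)
o(Q, K) = -2 (o(Q, K) = -7 + 5 = -2)
sqrt(8845 + o(C(3), h(-10, -8))) = sqrt(8845 - 2) = sqrt(8843)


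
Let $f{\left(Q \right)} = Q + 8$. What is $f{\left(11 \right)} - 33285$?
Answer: $-33266$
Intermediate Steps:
$f{\left(Q \right)} = 8 + Q$
$f{\left(11 \right)} - 33285 = \left(8 + 11\right) - 33285 = 19 - 33285 = -33266$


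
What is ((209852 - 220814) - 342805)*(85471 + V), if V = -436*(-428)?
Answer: -96252571593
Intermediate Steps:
V = 186608
((209852 - 220814) - 342805)*(85471 + V) = ((209852 - 220814) - 342805)*(85471 + 186608) = (-10962 - 342805)*272079 = -353767*272079 = -96252571593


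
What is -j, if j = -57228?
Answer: 57228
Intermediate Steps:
-j = -1*(-57228) = 57228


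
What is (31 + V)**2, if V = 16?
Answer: 2209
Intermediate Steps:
(31 + V)**2 = (31 + 16)**2 = 47**2 = 2209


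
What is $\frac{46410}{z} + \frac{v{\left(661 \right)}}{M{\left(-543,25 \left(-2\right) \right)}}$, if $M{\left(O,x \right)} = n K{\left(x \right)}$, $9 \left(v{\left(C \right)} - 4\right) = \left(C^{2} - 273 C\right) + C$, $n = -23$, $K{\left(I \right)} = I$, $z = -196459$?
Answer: $\frac{10008407047}{406670130} \approx 24.611$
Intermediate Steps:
$v{\left(C \right)} = 4 - \frac{272 C}{9} + \frac{C^{2}}{9}$ ($v{\left(C \right)} = 4 + \frac{\left(C^{2} - 273 C\right) + C}{9} = 4 + \frac{C^{2} - 272 C}{9} = 4 + \left(- \frac{272 C}{9} + \frac{C^{2}}{9}\right) = 4 - \frac{272 C}{9} + \frac{C^{2}}{9}$)
$M{\left(O,x \right)} = - 23 x$
$\frac{46410}{z} + \frac{v{\left(661 \right)}}{M{\left(-543,25 \left(-2\right) \right)}} = \frac{46410}{-196459} + \frac{4 - \frac{179792}{9} + \frac{661^{2}}{9}}{\left(-23\right) 25 \left(-2\right)} = 46410 \left(- \frac{1}{196459}\right) + \frac{4 - \frac{179792}{9} + \frac{1}{9} \cdot 436921}{\left(-23\right) \left(-50\right)} = - \frac{46410}{196459} + \frac{4 - \frac{179792}{9} + \frac{436921}{9}}{1150} = - \frac{46410}{196459} + \frac{257165}{9} \cdot \frac{1}{1150} = - \frac{46410}{196459} + \frac{51433}{2070} = \frac{10008407047}{406670130}$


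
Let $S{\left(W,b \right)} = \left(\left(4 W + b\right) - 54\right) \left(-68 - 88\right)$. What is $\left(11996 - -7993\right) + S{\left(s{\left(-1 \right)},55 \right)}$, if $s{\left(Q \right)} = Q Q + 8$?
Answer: $14217$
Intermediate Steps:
$s{\left(Q \right)} = 8 + Q^{2}$ ($s{\left(Q \right)} = Q^{2} + 8 = 8 + Q^{2}$)
$S{\left(W,b \right)} = 8424 - 624 W - 156 b$ ($S{\left(W,b \right)} = \left(\left(b + 4 W\right) - 54\right) \left(-156\right) = \left(-54 + b + 4 W\right) \left(-156\right) = 8424 - 624 W - 156 b$)
$\left(11996 - -7993\right) + S{\left(s{\left(-1 \right)},55 \right)} = \left(11996 - -7993\right) - \left(156 + 624 \left(8 + \left(-1\right)^{2}\right)\right) = \left(11996 + \left(-6788 + 14781\right)\right) - \left(156 + 624 \left(8 + 1\right)\right) = \left(11996 + 7993\right) - 5772 = 19989 - 5772 = 14217$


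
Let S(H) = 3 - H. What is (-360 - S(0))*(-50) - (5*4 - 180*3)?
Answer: 18670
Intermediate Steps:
(-360 - S(0))*(-50) - (5*4 - 180*3) = (-360 - (3 - 1*0))*(-50) - (5*4 - 180*3) = (-360 - (3 + 0))*(-50) - (20 - 20*27) = (-360 - 1*3)*(-50) - (20 - 540) = (-360 - 3)*(-50) - 1*(-520) = -363*(-50) + 520 = 18150 + 520 = 18670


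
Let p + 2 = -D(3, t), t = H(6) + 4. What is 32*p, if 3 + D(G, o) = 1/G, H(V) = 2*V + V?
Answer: 64/3 ≈ 21.333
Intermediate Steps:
H(V) = 3*V
t = 22 (t = 3*6 + 4 = 18 + 4 = 22)
D(G, o) = -3 + 1/G
p = ⅔ (p = -2 - (-3 + 1/3) = -2 - (-3 + ⅓) = -2 - 1*(-8/3) = -2 + 8/3 = ⅔ ≈ 0.66667)
32*p = 32*(⅔) = 64/3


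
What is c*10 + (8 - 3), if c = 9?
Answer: 95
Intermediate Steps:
c*10 + (8 - 3) = 9*10 + (8 - 3) = 90 + 5 = 95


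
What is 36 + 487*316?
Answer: 153928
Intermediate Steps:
36 + 487*316 = 36 + 153892 = 153928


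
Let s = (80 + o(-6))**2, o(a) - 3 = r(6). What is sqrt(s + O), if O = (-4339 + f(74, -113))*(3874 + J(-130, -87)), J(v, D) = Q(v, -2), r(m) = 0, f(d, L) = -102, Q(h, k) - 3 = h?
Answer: I*sqrt(16633538) ≈ 4078.4*I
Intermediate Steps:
Q(h, k) = 3 + h
o(a) = 3 (o(a) = 3 + 0 = 3)
J(v, D) = 3 + v
s = 6889 (s = (80 + 3)**2 = 83**2 = 6889)
O = -16640427 (O = (-4339 - 102)*(3874 + (3 - 130)) = -4441*(3874 - 127) = -4441*3747 = -16640427)
sqrt(s + O) = sqrt(6889 - 16640427) = sqrt(-16633538) = I*sqrt(16633538)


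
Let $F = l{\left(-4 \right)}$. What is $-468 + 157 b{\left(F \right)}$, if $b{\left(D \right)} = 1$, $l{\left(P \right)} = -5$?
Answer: $-311$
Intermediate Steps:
$F = -5$
$-468 + 157 b{\left(F \right)} = -468 + 157 \cdot 1 = -468 + 157 = -311$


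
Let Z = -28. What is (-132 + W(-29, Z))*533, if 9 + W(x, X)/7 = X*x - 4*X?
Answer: 3343509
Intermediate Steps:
W(x, X) = -63 - 28*X + 7*X*x (W(x, X) = -63 + 7*(X*x - 4*X) = -63 + 7*(-4*X + X*x) = -63 + (-28*X + 7*X*x) = -63 - 28*X + 7*X*x)
(-132 + W(-29, Z))*533 = (-132 + (-63 - 28*(-28) + 7*(-28)*(-29)))*533 = (-132 + (-63 + 784 + 5684))*533 = (-132 + 6405)*533 = 6273*533 = 3343509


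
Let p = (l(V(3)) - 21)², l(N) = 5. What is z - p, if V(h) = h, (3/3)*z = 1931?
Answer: 1675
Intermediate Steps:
z = 1931
p = 256 (p = (5 - 21)² = (-16)² = 256)
z - p = 1931 - 1*256 = 1931 - 256 = 1675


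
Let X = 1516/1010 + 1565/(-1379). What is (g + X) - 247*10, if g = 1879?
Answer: -411314488/696395 ≈ -590.63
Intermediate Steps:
X = 254957/696395 (X = 1516*(1/1010) + 1565*(-1/1379) = 758/505 - 1565/1379 = 254957/696395 ≈ 0.36611)
(g + X) - 247*10 = (1879 + 254957/696395) - 247*10 = 1308781162/696395 - 2470 = -411314488/696395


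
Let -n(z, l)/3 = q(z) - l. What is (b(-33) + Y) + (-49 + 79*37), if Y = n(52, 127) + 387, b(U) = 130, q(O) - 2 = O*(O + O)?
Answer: -12458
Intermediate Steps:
q(O) = 2 + 2*O² (q(O) = 2 + O*(O + O) = 2 + O*(2*O) = 2 + 2*O²)
n(z, l) = -6 - 6*z² + 3*l (n(z, l) = -3*((2 + 2*z²) - l) = -3*(2 - l + 2*z²) = -6 - 6*z² + 3*l)
Y = -15462 (Y = (-6 - 6*52² + 3*127) + 387 = (-6 - 6*2704 + 381) + 387 = (-6 - 16224 + 381) + 387 = -15849 + 387 = -15462)
(b(-33) + Y) + (-49 + 79*37) = (130 - 15462) + (-49 + 79*37) = -15332 + (-49 + 2923) = -15332 + 2874 = -12458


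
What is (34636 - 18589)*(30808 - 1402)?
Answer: 471878082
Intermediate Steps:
(34636 - 18589)*(30808 - 1402) = 16047*29406 = 471878082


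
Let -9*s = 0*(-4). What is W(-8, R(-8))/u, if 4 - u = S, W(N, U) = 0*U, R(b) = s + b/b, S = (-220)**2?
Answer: 0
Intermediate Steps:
s = 0 (s = -0*(-4) = -1/9*0 = 0)
S = 48400
R(b) = 1 (R(b) = 0 + b/b = 0 + 1 = 1)
W(N, U) = 0
u = -48396 (u = 4 - 1*48400 = 4 - 48400 = -48396)
W(-8, R(-8))/u = 0/(-48396) = 0*(-1/48396) = 0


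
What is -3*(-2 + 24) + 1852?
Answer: 1786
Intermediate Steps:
-3*(-2 + 24) + 1852 = -3*22 + 1852 = -66 + 1852 = 1786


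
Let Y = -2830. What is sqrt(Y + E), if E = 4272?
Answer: sqrt(1442) ≈ 37.974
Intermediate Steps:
sqrt(Y + E) = sqrt(-2830 + 4272) = sqrt(1442)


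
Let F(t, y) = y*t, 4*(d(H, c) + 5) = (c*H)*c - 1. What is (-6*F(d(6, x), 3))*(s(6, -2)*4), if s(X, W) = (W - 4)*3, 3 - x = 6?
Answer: 10692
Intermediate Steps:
x = -3 (x = 3 - 1*6 = 3 - 6 = -3)
d(H, c) = -21/4 + H*c²/4 (d(H, c) = -5 + ((c*H)*c - 1)/4 = -5 + ((H*c)*c - 1)/4 = -5 + (H*c² - 1)/4 = -5 + (-1 + H*c²)/4 = -5 + (-¼ + H*c²/4) = -21/4 + H*c²/4)
F(t, y) = t*y
s(X, W) = -12 + 3*W (s(X, W) = (-4 + W)*3 = -12 + 3*W)
(-6*F(d(6, x), 3))*(s(6, -2)*4) = (-6*(-21/4 + (¼)*6*(-3)²)*3)*((-12 + 3*(-2))*4) = (-6*(-21/4 + (¼)*6*9)*3)*((-12 - 6)*4) = (-6*(-21/4 + 27/2)*3)*(-18*4) = -99*3/2*(-72) = -6*99/4*(-72) = -297/2*(-72) = 10692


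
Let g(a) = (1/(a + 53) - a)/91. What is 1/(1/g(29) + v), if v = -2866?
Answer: -2377/6819944 ≈ -0.00034854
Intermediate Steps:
g(a) = -a/91 + 1/(91*(53 + a)) (g(a) = (1/(53 + a) - a)*(1/91) = -a/91 + 1/(91*(53 + a)))
1/(1/g(29) + v) = 1/(1/((1 - 1*29**2 - 53*29)/(91*(53 + 29))) - 2866) = 1/(1/((1/91)*(1 - 1*841 - 1537)/82) - 2866) = 1/(1/((1/91)*(1/82)*(1 - 841 - 1537)) - 2866) = 1/(1/((1/91)*(1/82)*(-2377)) - 2866) = 1/(1/(-2377/7462) - 2866) = 1/(-7462/2377 - 2866) = 1/(-6819944/2377) = -2377/6819944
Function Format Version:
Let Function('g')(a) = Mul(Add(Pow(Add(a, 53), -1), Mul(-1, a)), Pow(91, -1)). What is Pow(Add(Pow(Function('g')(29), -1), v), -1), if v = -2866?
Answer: Rational(-2377, 6819944) ≈ -0.00034854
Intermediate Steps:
Function('g')(a) = Add(Mul(Rational(-1, 91), a), Mul(Rational(1, 91), Pow(Add(53, a), -1))) (Function('g')(a) = Mul(Add(Pow(Add(53, a), -1), Mul(-1, a)), Rational(1, 91)) = Add(Mul(Rational(-1, 91), a), Mul(Rational(1, 91), Pow(Add(53, a), -1))))
Pow(Add(Pow(Function('g')(29), -1), v), -1) = Pow(Add(Pow(Mul(Rational(1, 91), Pow(Add(53, 29), -1), Add(1, Mul(-1, Pow(29, 2)), Mul(-53, 29))), -1), -2866), -1) = Pow(Add(Pow(Mul(Rational(1, 91), Pow(82, -1), Add(1, Mul(-1, 841), -1537)), -1), -2866), -1) = Pow(Add(Pow(Mul(Rational(1, 91), Rational(1, 82), Add(1, -841, -1537)), -1), -2866), -1) = Pow(Add(Pow(Mul(Rational(1, 91), Rational(1, 82), -2377), -1), -2866), -1) = Pow(Add(Pow(Rational(-2377, 7462), -1), -2866), -1) = Pow(Add(Rational(-7462, 2377), -2866), -1) = Pow(Rational(-6819944, 2377), -1) = Rational(-2377, 6819944)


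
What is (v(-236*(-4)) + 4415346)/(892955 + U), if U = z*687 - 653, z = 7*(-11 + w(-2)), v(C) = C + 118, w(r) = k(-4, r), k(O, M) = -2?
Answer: 1472136/276595 ≈ 5.3223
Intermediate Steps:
w(r) = -2
v(C) = 118 + C
z = -91 (z = 7*(-11 - 2) = 7*(-13) = -91)
U = -63170 (U = -91*687 - 653 = -62517 - 653 = -63170)
(v(-236*(-4)) + 4415346)/(892955 + U) = ((118 - 236*(-4)) + 4415346)/(892955 - 63170) = ((118 + 944) + 4415346)/829785 = (1062 + 4415346)*(1/829785) = 4416408*(1/829785) = 1472136/276595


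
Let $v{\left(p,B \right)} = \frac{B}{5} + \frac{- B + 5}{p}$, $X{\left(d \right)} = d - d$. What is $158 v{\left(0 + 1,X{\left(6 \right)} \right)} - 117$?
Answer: $673$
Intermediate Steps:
$X{\left(d \right)} = 0$
$v{\left(p,B \right)} = \frac{B}{5} + \frac{5 - B}{p}$ ($v{\left(p,B \right)} = B \frac{1}{5} + \frac{5 - B}{p} = \frac{B}{5} + \frac{5 - B}{p}$)
$158 v{\left(0 + 1,X{\left(6 \right)} \right)} - 117 = 158 \frac{5 - 0 + \frac{1}{5} \cdot 0 \left(0 + 1\right)}{0 + 1} - 117 = 158 \frac{5 + 0 + \frac{1}{5} \cdot 0 \cdot 1}{1} - 117 = 158 \cdot 1 \left(5 + 0 + 0\right) - 117 = 158 \cdot 1 \cdot 5 - 117 = 158 \cdot 5 - 117 = 790 - 117 = 673$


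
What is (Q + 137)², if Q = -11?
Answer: 15876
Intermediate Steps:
(Q + 137)² = (-11 + 137)² = 126² = 15876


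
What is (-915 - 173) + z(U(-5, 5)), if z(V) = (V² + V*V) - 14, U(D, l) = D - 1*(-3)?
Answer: -1094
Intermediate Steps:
U(D, l) = 3 + D (U(D, l) = D + 3 = 3 + D)
z(V) = -14 + 2*V² (z(V) = (V² + V²) - 14 = 2*V² - 14 = -14 + 2*V²)
(-915 - 173) + z(U(-5, 5)) = (-915 - 173) + (-14 + 2*(3 - 5)²) = -1088 + (-14 + 2*(-2)²) = -1088 + (-14 + 2*4) = -1088 + (-14 + 8) = -1088 - 6 = -1094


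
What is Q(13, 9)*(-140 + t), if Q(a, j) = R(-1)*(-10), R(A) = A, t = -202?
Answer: -3420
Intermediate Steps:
Q(a, j) = 10 (Q(a, j) = -1*(-10) = 10)
Q(13, 9)*(-140 + t) = 10*(-140 - 202) = 10*(-342) = -3420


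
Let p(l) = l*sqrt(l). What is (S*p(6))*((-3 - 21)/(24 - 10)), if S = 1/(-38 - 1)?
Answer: 24*sqrt(6)/91 ≈ 0.64602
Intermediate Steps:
S = -1/39 (S = 1/(-39) = -1/39 ≈ -0.025641)
p(l) = l**(3/2)
(S*p(6))*((-3 - 21)/(24 - 10)) = (-2*sqrt(6)/13)*((-3 - 21)/(24 - 10)) = (-2*sqrt(6)/13)*(-24/14) = (-2*sqrt(6)/13)*(-24*1/14) = -2*sqrt(6)/13*(-12/7) = 24*sqrt(6)/91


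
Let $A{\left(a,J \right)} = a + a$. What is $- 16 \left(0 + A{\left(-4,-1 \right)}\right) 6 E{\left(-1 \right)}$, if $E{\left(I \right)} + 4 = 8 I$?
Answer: $-9216$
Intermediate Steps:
$E{\left(I \right)} = -4 + 8 I$
$A{\left(a,J \right)} = 2 a$
$- 16 \left(0 + A{\left(-4,-1 \right)}\right) 6 E{\left(-1 \right)} = - 16 \left(0 + 2 \left(-4\right)\right) 6 \left(-4 + 8 \left(-1\right)\right) = - 16 \left(0 - 8\right) 6 \left(-4 - 8\right) = - 16 \left(\left(-8\right) 6\right) \left(-12\right) = \left(-16\right) \left(-48\right) \left(-12\right) = 768 \left(-12\right) = -9216$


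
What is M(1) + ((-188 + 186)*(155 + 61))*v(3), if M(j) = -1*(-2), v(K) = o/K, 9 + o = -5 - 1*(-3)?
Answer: 1586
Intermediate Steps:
o = -11 (o = -9 + (-5 - 1*(-3)) = -9 + (-5 + 3) = -9 - 2 = -11)
v(K) = -11/K
M(j) = 2
M(1) + ((-188 + 186)*(155 + 61))*v(3) = 2 + ((-188 + 186)*(155 + 61))*(-11/3) = 2 + (-2*216)*(-11*1/3) = 2 - 432*(-11/3) = 2 + 1584 = 1586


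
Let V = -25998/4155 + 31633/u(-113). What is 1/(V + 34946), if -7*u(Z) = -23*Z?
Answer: 3599615/125462940921 ≈ 2.8691e-5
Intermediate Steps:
u(Z) = 23*Z/7 (u(Z) = -(-23)*Z/7 = 23*Z/7)
V = -329204869/3599615 (V = -25998/4155 + 31633/(((23/7)*(-113))) = -25998*1/4155 + 31633/(-2599/7) = -8666/1385 + 31633*(-7/2599) = -8666/1385 - 221431/2599 = -329204869/3599615 ≈ -91.456)
1/(V + 34946) = 1/(-329204869/3599615 + 34946) = 1/(125462940921/3599615) = 3599615/125462940921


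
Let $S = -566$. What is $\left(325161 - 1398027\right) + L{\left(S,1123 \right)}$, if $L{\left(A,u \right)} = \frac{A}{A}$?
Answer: $-1072865$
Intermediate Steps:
$L{\left(A,u \right)} = 1$
$\left(325161 - 1398027\right) + L{\left(S,1123 \right)} = \left(325161 - 1398027\right) + 1 = -1072866 + 1 = -1072865$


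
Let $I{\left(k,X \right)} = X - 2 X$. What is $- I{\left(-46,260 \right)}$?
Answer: $260$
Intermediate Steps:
$I{\left(k,X \right)} = - X$
$- I{\left(-46,260 \right)} = - \left(-1\right) 260 = \left(-1\right) \left(-260\right) = 260$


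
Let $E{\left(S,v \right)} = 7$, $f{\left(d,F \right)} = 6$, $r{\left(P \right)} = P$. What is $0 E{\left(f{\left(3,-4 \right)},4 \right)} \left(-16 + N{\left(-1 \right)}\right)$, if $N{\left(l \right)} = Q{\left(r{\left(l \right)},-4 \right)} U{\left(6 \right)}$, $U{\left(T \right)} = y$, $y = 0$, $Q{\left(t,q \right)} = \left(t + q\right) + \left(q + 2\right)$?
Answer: $0$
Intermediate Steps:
$Q{\left(t,q \right)} = 2 + t + 2 q$ ($Q{\left(t,q \right)} = \left(q + t\right) + \left(2 + q\right) = 2 + t + 2 q$)
$U{\left(T \right)} = 0$
$N{\left(l \right)} = 0$ ($N{\left(l \right)} = \left(2 + l + 2 \left(-4\right)\right) 0 = \left(2 + l - 8\right) 0 = \left(-6 + l\right) 0 = 0$)
$0 E{\left(f{\left(3,-4 \right)},4 \right)} \left(-16 + N{\left(-1 \right)}\right) = 0 \cdot 7 \left(-16 + 0\right) = 0 \left(-16\right) = 0$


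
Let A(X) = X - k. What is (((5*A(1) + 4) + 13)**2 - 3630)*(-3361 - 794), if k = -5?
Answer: 5904255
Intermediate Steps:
A(X) = 5 + X (A(X) = X - 1*(-5) = X + 5 = 5 + X)
(((5*A(1) + 4) + 13)**2 - 3630)*(-3361 - 794) = (((5*(5 + 1) + 4) + 13)**2 - 3630)*(-3361 - 794) = (((5*6 + 4) + 13)**2 - 3630)*(-4155) = (((30 + 4) + 13)**2 - 3630)*(-4155) = ((34 + 13)**2 - 3630)*(-4155) = (47**2 - 3630)*(-4155) = (2209 - 3630)*(-4155) = -1421*(-4155) = 5904255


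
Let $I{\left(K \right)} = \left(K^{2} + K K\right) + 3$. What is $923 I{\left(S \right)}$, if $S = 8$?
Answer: $120913$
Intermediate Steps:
$I{\left(K \right)} = 3 + 2 K^{2}$ ($I{\left(K \right)} = \left(K^{2} + K^{2}\right) + 3 = 2 K^{2} + 3 = 3 + 2 K^{2}$)
$923 I{\left(S \right)} = 923 \left(3 + 2 \cdot 8^{2}\right) = 923 \left(3 + 2 \cdot 64\right) = 923 \left(3 + 128\right) = 923 \cdot 131 = 120913$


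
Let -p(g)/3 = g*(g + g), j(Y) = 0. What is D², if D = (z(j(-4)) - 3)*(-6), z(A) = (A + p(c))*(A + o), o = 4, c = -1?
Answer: 26244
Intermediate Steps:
p(g) = -6*g² (p(g) = -3*g*(g + g) = -3*g*2*g = -6*g²)
z(A) = (-6 + A)*(4 + A) (z(A) = (A - 6*(-1)²)*(A + 4) = (A - 6*1)*(4 + A) = (A - 6)*(4 + A) = (-6 + A)*(4 + A))
D = 162 (D = ((-24 + 0² - 2*0) - 3)*(-6) = ((-24 + 0 + 0) - 3)*(-6) = (-24 - 3)*(-6) = -27*(-6) = 162)
D² = 162² = 26244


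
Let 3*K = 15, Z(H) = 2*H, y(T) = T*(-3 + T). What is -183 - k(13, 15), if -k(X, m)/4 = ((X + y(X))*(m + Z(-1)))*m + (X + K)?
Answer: 111429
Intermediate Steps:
K = 5 (K = (⅓)*15 = 5)
k(X, m) = -20 - 4*X - 4*m*(-2 + m)*(X + X*(-3 + X)) (k(X, m) = -4*(((X + X*(-3 + X))*(m + 2*(-1)))*m + (X + 5)) = -4*(((X + X*(-3 + X))*(m - 2))*m + (5 + X)) = -4*(((X + X*(-3 + X))*(-2 + m))*m + (5 + X)) = -4*(((-2 + m)*(X + X*(-3 + X)))*m + (5 + X)) = -4*(m*(-2 + m)*(X + X*(-3 + X)) + (5 + X)) = -4*(5 + X + m*(-2 + m)*(X + X*(-3 + X))) = -20 - 4*X - 4*m*(-2 + m)*(X + X*(-3 + X)))
-183 - k(13, 15) = -183 - (-20 - 4*13 - 16*13*15 - 4*13²*15² + 8*13*15² + 8*15*13²) = -183 - (-20 - 52 - 3120 - 4*169*225 + 8*13*225 + 8*15*169) = -183 - (-20 - 52 - 3120 - 152100 + 23400 + 20280) = -183 - 1*(-111612) = -183 + 111612 = 111429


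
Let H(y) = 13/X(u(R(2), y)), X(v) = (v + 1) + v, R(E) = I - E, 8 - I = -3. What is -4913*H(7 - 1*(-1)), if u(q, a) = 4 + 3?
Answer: -63869/15 ≈ -4257.9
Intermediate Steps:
I = 11 (I = 8 - 1*(-3) = 8 + 3 = 11)
R(E) = 11 - E
u(q, a) = 7
X(v) = 1 + 2*v (X(v) = (1 + v) + v = 1 + 2*v)
H(y) = 13/15 (H(y) = 13/(1 + 2*7) = 13/(1 + 14) = 13/15)
-4913*H(7 - 1*(-1)) = -4913*13/15 = -63869/15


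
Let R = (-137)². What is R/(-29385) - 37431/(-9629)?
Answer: 919183234/282948165 ≈ 3.2486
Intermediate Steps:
R = 18769
R/(-29385) - 37431/(-9629) = 18769/(-29385) - 37431/(-9629) = 18769*(-1/29385) - 37431*(-1/9629) = -18769/29385 + 37431/9629 = 919183234/282948165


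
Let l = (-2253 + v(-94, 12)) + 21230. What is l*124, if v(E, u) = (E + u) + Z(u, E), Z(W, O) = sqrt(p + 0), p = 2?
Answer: 2342980 + 124*sqrt(2) ≈ 2.3432e+6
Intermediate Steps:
Z(W, O) = sqrt(2) (Z(W, O) = sqrt(2 + 0) = sqrt(2))
v(E, u) = E + u + sqrt(2) (v(E, u) = (E + u) + sqrt(2) = E + u + sqrt(2))
l = 18895 + sqrt(2) (l = (-2253 + (-94 + 12 + sqrt(2))) + 21230 = (-2253 + (-82 + sqrt(2))) + 21230 = (-2335 + sqrt(2)) + 21230 = 18895 + sqrt(2) ≈ 18896.)
l*124 = (18895 + sqrt(2))*124 = 2342980 + 124*sqrt(2)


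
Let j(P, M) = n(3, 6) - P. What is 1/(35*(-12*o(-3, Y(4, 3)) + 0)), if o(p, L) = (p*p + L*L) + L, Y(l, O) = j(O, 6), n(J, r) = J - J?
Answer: -1/6300 ≈ -0.00015873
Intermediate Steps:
n(J, r) = 0
j(P, M) = -P (j(P, M) = 0 - P = -P)
Y(l, O) = -O
o(p, L) = L + L² + p² (o(p, L) = (p² + L²) + L = (L² + p²) + L = L + L² + p²)
1/(35*(-12*o(-3, Y(4, 3)) + 0)) = 1/(35*(-12*(-1*3 + (-1*3)² + (-3)²) + 0)) = 1/(35*(-12*(-3 + (-3)² + 9) + 0)) = 1/(35*(-12*(-3 + 9 + 9) + 0)) = 1/(35*(-12*15 + 0)) = 1/(35*(-180 + 0)) = 1/(35*(-180)) = 1/(-6300) = -1/6300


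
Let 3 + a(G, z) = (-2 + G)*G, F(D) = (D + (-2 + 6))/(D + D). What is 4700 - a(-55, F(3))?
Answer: 1568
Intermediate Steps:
F(D) = (4 + D)/(2*D) (F(D) = (D + 4)/((2*D)) = (4 + D)*(1/(2*D)) = (4 + D)/(2*D))
a(G, z) = -3 + G*(-2 + G) (a(G, z) = -3 + (-2 + G)*G = -3 + G*(-2 + G))
4700 - a(-55, F(3)) = 4700 - (-3 + (-55)² - 2*(-55)) = 4700 - (-3 + 3025 + 110) = 4700 - 1*3132 = 4700 - 3132 = 1568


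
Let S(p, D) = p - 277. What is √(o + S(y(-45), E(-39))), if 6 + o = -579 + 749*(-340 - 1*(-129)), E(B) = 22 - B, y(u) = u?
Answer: I*√158946 ≈ 398.68*I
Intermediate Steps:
S(p, D) = -277 + p
o = -158624 (o = -6 + (-579 + 749*(-340 - 1*(-129))) = -6 + (-579 + 749*(-340 + 129)) = -6 + (-579 + 749*(-211)) = -6 + (-579 - 158039) = -6 - 158618 = -158624)
√(o + S(y(-45), E(-39))) = √(-158624 + (-277 - 45)) = √(-158624 - 322) = √(-158946) = I*√158946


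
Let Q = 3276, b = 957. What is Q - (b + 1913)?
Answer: 406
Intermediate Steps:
Q - (b + 1913) = 3276 - (957 + 1913) = 3276 - 1*2870 = 3276 - 2870 = 406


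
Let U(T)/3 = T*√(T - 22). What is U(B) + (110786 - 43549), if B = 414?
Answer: 67237 + 17388*√2 ≈ 91827.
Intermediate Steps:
U(T) = 3*T*√(-22 + T) (U(T) = 3*(T*√(T - 22)) = 3*(T*√(-22 + T)) = 3*T*√(-22 + T))
U(B) + (110786 - 43549) = 3*414*√(-22 + 414) + (110786 - 43549) = 3*414*√392 + 67237 = 3*414*(14*√2) + 67237 = 17388*√2 + 67237 = 67237 + 17388*√2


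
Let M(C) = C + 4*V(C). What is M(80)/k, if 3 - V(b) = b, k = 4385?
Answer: -228/4385 ≈ -0.051995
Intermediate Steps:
V(b) = 3 - b
M(C) = 12 - 3*C (M(C) = C + 4*(3 - C) = C + (12 - 4*C) = 12 - 3*C)
M(80)/k = (12 - 3*80)/4385 = (12 - 240)*(1/4385) = -228*1/4385 = -228/4385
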